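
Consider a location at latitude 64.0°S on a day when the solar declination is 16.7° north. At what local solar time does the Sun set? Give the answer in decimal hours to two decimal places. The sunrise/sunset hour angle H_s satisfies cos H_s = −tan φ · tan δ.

15.47 h

cos H_s = −tan(-64.0°) · tan(16.7°) = 0.6151, so H_s = arccos(0.6151) = 52.04°.
Sunset is at 12 + H_s/15 = 12 + 3.469 = 15.469 h local solar time.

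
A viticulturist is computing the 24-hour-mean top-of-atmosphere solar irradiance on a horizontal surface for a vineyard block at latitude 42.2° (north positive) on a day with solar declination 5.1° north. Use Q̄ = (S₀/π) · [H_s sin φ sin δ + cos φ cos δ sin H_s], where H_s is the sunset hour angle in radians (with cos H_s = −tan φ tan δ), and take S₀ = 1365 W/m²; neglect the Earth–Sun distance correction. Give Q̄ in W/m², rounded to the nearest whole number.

The sunset hour angle satisfies cos H_s = −tan φ tan δ = -0.0809, giving H_s = 94.64°. In radians, H_s = 1.6518.
H_s sin φ sin δ = 1.6518 × 0.6717 × 0.0889 = 0.0986.
cos φ cos δ sin H_s = 0.7408 × 0.9960 × 0.9967 = 0.7354.
Q̄ = (1365/π) × (0.0986 + 0.7354) = 434.49 × 0.8340 = 362.36 W/m².

362 W/m²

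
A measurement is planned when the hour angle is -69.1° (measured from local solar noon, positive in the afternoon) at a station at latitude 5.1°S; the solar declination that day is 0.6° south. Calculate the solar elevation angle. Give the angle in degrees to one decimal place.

With φ = -5.1°, δ = -0.6°, H = -69.10°: sin φ sin δ = 0.0009, cos φ cos δ cos H = 0.3553, so cos θ_z = 0.3562.
θ_z = arccos(0.3562) = 69.13°, so the elevation is 90° − 69.13° = 20.87°.

20.9°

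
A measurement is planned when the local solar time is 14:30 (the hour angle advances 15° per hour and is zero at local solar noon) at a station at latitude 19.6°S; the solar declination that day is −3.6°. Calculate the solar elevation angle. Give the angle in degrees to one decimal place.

Hour angle H = 15° × (14.5 − 12) = 37.50°.
cos θ_z = sin φ sin δ + cos φ cos δ cos H = (-0.3355)(-0.0628) + (0.9421)(0.9980)(0.7934) = 0.7670.
θ_z = arccos(0.7670) = 39.91°, so the elevation is 90° − 39.91° = 50.09°.

50.1°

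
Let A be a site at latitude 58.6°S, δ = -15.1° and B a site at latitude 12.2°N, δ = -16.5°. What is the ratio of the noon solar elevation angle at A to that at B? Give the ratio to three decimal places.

0.759

A: 90° − |-58.6 − (-15.1)| = 46.50°.
B: 90° − |12.2 − (-16.5)| = 61.30°.
Ratio A/B = 46.5000 / 61.3000 = 0.7586.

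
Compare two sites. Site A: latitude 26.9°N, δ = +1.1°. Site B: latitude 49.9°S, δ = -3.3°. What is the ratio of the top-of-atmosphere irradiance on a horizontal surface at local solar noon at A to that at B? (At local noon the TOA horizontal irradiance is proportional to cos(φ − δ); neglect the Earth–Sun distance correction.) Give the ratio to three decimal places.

1.310

A: cos θ_z = cos(26.9° − (1.1°)) = 0.9003.
B: cos θ_z = cos(-49.9° − (-3.3°)) = 0.6871.
Ratio A/B = 0.9003 / 0.6871 = 1.3103.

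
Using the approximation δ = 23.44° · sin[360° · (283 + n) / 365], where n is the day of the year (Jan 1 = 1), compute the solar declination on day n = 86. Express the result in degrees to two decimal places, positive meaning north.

+1.61°

360 × (283 + 86) / 365 = 363.945°; sin(363.945°) = 0.0688.
δ = 23.44 × 0.0688 = 1.613° ≈ +1.61°.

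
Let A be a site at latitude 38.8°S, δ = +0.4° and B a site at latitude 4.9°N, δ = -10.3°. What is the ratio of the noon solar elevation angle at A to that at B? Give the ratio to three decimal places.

A: 90° − |-38.8 − (0.4)| = 50.80°.
B: 90° − |4.9 − (-10.3)| = 74.80°.
Ratio A/B = 50.8000 / 74.8000 = 0.6791.

0.679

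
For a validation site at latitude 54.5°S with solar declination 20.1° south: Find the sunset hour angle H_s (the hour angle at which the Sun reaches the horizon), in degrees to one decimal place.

−tan φ tan δ = −(-1.4019)(-0.3659) = -0.5130; H_s = arccos(-0.5130) = 120.86°.

120.9°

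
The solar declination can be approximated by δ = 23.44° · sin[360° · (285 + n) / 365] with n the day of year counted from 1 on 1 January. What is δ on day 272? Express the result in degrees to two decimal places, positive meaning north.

360 × (285 + 272) / 365 = 549.370°; sin(549.370°) = -0.1628.
δ = 23.44 × -0.1628 = -3.816° ≈ -3.82°.

-3.82°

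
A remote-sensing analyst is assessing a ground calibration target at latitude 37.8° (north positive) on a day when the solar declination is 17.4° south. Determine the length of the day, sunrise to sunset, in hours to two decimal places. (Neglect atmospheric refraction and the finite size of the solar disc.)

cos H_s = −tan(37.8°) · tan(-17.4°) = 0.2431, so H_s = arccos(0.2431) = 75.93°.
Day length = 2 H_s / 15° h⁻¹ = 151.86° / 15 = 10.124 h.

10.12 hours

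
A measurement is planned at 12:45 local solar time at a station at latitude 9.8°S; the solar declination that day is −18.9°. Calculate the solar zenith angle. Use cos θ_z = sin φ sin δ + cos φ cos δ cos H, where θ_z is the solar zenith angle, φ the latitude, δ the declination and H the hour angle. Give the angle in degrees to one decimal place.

Hour angle H = 15° × (12.75 − 12) = 11.25°.
With φ = -9.8°, δ = -18.9°, H = 11.25°: sin φ sin δ = 0.0551, cos φ cos δ cos H = 0.9144, so cos θ_z = 0.9695.
θ_z = arccos(0.9695) = 14.19°.

14.2°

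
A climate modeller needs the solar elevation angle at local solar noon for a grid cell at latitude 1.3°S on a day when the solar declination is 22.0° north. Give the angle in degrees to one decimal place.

66.7°

At local solar noon the hour angle is zero, so the elevation is 90° − |φ − δ| = 90° − |-1.3° − (22.0°)| = 90° − 23.3° = 66.7°.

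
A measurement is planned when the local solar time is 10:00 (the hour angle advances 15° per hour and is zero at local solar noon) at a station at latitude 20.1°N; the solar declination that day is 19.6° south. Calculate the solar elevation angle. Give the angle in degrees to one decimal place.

Hour angle H = 15° × (10 − 12) = -30.00°.
With φ = 20.1°, δ = -19.6°, H = -30.00°: sin φ sin δ = -0.1153, cos φ cos δ cos H = 0.7662, so cos θ_z = 0.6509.
θ_z = arccos(0.6509) = 49.39°, so the elevation is 90° − 49.39° = 40.61°.

40.6°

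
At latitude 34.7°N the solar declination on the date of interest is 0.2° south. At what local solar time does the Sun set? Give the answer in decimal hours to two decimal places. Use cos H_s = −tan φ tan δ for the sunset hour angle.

17.99 h

The sunset hour angle satisfies cos H_s = −tan φ tan δ = 0.0024, giving H_s = 89.86°.
Sunset is at 12 + H_s/15 = 12 + 5.991 = 17.991 h local solar time.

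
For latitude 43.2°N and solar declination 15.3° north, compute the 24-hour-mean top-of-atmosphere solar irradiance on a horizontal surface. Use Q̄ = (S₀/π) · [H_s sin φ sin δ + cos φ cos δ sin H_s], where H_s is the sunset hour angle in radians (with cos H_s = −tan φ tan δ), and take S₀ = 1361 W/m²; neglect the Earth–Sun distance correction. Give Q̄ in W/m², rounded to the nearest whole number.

The sunset hour angle satisfies cos H_s = −tan φ tan δ = -0.2569, giving H_s = 104.89°. In radians, H_s = 1.8307.
H_s sin φ sin δ = 1.8307 × 0.6845 × 0.2639 = 0.3307.
cos φ cos δ sin H_s = 0.7290 × 0.9646 × 0.9664 = 0.6796.
Q̄ = (1361/π) × (0.3307 + 0.6796) = 433.22 × 1.0103 = 437.68 W/m².

438 W/m²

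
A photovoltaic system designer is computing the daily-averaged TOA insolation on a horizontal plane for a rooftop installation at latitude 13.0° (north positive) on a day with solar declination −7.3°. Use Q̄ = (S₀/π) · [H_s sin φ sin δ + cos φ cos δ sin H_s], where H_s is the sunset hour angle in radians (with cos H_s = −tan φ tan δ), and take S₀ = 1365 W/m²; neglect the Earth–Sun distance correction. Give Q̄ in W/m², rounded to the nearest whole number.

401 W/m²

−tan φ tan δ = −(0.2309)(-0.1281) = 0.0296; H_s = arccos(0.0296) = 88.30°. In radians, H_s = 1.5411.
H_s sin φ sin δ = 1.5411 × 0.2250 × -0.1271 = -0.0441.
cos φ cos δ sin H_s = 0.9744 × 0.9919 × 0.9996 = 0.9661.
Q̄ = (1365/π) × (-0.0441 + 0.9661) = 434.49 × 0.9220 = 400.60 W/m².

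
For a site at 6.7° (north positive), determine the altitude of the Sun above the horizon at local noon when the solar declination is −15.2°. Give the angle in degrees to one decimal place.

At local solar noon the hour angle is zero, so the elevation is 90° − |φ − δ| = 90° − |6.7° − (-15.2°)| = 90° − 21.9° = 68.1°.

68.1°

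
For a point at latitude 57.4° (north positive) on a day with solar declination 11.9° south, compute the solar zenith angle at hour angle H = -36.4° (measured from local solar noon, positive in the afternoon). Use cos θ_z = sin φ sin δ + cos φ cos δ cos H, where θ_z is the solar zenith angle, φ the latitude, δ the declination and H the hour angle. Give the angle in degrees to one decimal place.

75.5°

cos θ_z = sin φ sin δ + cos φ cos δ cos H = (0.8425)(-0.2062) + (0.5388)(0.9785)(0.8049) = 0.2506.
θ_z = arccos(0.2506) = 75.49°.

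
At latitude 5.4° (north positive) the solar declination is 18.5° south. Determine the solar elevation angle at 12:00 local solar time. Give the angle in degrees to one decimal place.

Hour angle H = 15° × (12 − 12) = 0.00°.
cos θ_z = sin(5.4°) sin(-18.5°) + cos(5.4°) cos(-18.5°) cos(0.00°) = -0.0299 + 0.9441 = 0.9142.
θ_z = arccos(0.9142) = 23.91°, so the elevation is 90° − 23.91° = 66.09°.

66.1°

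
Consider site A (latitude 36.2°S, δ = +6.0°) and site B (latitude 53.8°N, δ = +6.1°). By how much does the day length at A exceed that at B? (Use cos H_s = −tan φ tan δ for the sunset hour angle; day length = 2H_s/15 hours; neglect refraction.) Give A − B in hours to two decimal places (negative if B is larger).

A: H_s = arccos(−tan -36.2° · tan 6.0°) = 85.59°, so 2H_s/15 = 11.4120 h.
B: H_s = arccos(−tan 53.8° · tan 6.1°) = 98.40°, so 2H_s/15 = 13.1200 h.
A − B = 11.4120 − 13.1200 = -1.7080 h.

-1.71 h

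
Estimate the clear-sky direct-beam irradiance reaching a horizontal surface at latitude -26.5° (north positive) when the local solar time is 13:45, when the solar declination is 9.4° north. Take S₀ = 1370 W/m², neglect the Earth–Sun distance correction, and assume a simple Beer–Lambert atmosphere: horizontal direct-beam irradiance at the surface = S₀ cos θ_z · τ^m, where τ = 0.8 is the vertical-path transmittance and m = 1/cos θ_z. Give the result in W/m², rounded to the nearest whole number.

Hour angle H = 15° × (13.75 − 12) = 26.25°.
With φ = -26.5°, δ = 9.4°, H = 26.25°: sin φ sin δ = -0.0729, cos φ cos δ cos H = 0.7919, so cos θ_z = 0.7190.
Air mass m = 1/cos θ_z = 1/0.7190 = 1.391; τ^m = 0.8^1.391 = 0.7332.
Surface direct beam = 1370 × 0.7190 × 0.7332 = 722.22 W/m².

722 W/m²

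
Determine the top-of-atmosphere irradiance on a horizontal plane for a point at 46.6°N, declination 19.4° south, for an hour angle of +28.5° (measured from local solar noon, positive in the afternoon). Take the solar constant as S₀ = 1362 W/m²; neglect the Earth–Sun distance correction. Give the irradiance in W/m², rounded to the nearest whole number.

cos θ_z = sin(46.6°) sin(-19.4°) + cos(46.6°) cos(-19.4°) cos(28.50°) = -0.2413 + 0.5695 = 0.3282.
Top-of-atmosphere irradiance = S₀ cos θ_z = 1362 × 0.3282 = 447.01 W/m².

447 W/m²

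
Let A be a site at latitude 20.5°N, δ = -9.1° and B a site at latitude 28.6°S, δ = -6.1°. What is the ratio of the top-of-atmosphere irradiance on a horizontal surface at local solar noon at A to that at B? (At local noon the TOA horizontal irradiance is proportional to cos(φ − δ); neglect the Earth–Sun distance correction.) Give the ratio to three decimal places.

A: cos θ_z = cos(20.5° − (-9.1°)) = 0.8695.
B: cos θ_z = cos(-28.6° − (-6.1°)) = 0.9239.
Ratio A/B = 0.8695 / 0.9239 = 0.9411.

0.941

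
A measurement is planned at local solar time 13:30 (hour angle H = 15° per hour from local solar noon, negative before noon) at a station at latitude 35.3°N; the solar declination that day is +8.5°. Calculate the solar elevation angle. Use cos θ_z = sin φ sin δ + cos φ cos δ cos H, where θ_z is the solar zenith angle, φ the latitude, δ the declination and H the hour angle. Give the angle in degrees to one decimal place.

Hour angle H = 15° × (13.5 − 12) = 22.50°.
cos θ_z = sin φ sin δ + cos φ cos δ cos H = (0.5779)(0.1478) + (0.8161)(0.9890)(0.9239) = 0.8311.
θ_z = arccos(0.8311) = 33.79°, so the elevation is 90° − 33.79° = 56.21°.

56.2°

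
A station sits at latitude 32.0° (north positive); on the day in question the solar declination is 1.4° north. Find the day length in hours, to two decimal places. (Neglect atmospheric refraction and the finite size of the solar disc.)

12.12 hours

The sunset hour angle satisfies cos H_s = −tan φ tan δ = -0.0153, giving H_s = 90.88°.
Day length = 2 H_s / 15° h⁻¹ = 181.76° / 15 = 12.117 h.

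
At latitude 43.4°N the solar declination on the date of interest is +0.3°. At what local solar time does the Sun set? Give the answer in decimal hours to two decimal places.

−tan φ tan δ = −(0.9457)(0.0052) = -0.0049; H_s = arccos(-0.0049) = 90.28°.
Sunset is at 12 + H_s/15 = 12 + 6.019 = 18.019 h local solar time.

18.02 h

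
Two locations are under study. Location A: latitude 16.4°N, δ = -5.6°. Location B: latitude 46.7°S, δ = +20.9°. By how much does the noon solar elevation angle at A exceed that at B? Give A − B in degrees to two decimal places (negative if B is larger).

A: 90° − |16.4 − (-5.6)| = 68.00°.
B: 90° − |-46.7 − (20.9)| = 22.40°.
A − B = 68.00 − 22.40 = 45.60°.

+45.60°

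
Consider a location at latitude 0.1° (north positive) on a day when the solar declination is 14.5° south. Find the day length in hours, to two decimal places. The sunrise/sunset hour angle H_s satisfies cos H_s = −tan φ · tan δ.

−tan φ tan δ = −(0.0017)(-0.2586) = 0.0004; H_s = arccos(0.0004) = 89.98°.
Day length = 2 H_s / 15° h⁻¹ = 179.96° / 15 = 11.997 h.

12.00 hours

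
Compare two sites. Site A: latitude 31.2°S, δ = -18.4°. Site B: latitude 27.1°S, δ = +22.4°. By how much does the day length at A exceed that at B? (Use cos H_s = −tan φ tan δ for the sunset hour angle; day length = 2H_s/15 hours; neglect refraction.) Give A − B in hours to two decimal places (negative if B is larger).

A: H_s = arccos(−tan -31.2° · tan -18.4°) = 101.62°, so 2H_s/15 = 13.5493 h.
B: H_s = arccos(−tan -27.1° · tan 22.4°) = 77.82°, so 2H_s/15 = 10.3760 h.
A − B = 13.5493 − 10.3760 = 3.1733 h.

+3.17 h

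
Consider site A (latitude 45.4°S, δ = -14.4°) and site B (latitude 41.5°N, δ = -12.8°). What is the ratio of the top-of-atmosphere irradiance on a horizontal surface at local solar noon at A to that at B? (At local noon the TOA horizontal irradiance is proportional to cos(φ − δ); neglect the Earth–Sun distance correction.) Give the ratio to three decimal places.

A: cos θ_z = cos(-45.4° − (-14.4°)) = 0.8572.
B: cos θ_z = cos(41.5° − (-12.8°)) = 0.5835.
Ratio A/B = 0.8572 / 0.5835 = 1.4691.

1.469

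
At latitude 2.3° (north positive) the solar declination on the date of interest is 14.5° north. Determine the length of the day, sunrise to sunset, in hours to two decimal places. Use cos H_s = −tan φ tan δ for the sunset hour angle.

12.08 hours

The sunset hour angle satisfies cos H_s = −tan φ tan δ = -0.0104, giving H_s = 90.60°.
Day length = 2 H_s / 15° h⁻¹ = 181.20° / 15 = 12.080 h.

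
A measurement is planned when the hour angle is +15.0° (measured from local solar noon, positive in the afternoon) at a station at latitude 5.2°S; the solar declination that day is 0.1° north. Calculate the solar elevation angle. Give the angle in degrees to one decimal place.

cos θ_z = sin φ sin δ + cos φ cos δ cos H = (-0.0906)(0.0017) + (0.9959)(1.0000)(0.9659) = 0.9618.
θ_z = arccos(0.9618) = 15.89°, so the elevation is 90° − 15.89° = 74.11°.

74.1°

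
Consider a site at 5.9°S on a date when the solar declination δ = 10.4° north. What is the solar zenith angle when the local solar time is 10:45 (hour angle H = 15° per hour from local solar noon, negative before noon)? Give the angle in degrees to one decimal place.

24.8°

Hour angle H = 15° × (10.75 − 12) = -18.75°.
cos θ_z = sin(-5.9°) sin(10.4°) + cos(-5.9°) cos(10.4°) cos(-18.75°) = -0.0186 + 0.9264 = 0.9078.
θ_z = arccos(0.9078) = 24.80°.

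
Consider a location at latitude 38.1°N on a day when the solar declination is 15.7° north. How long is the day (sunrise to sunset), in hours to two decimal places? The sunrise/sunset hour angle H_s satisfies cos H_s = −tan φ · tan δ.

cos H_s = −tan(38.1°) · tan(15.7°) = -0.2204, so H_s = arccos(-0.2204) = 102.73°.
Day length = 2 H_s / 15° h⁻¹ = 205.46° / 15 = 13.697 h.

13.70 hours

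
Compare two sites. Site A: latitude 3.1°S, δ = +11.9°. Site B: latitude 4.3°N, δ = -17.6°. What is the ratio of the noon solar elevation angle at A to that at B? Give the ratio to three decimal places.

1.101

A: 90° − |-3.1 − (11.9)| = 75.00°.
B: 90° − |4.3 − (-17.6)| = 68.10°.
Ratio A/B = 75.0000 / 68.1000 = 1.1013.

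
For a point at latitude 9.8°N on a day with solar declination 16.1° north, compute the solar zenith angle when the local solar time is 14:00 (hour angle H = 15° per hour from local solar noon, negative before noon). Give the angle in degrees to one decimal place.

29.9°

Hour angle H = 15° × (14 − 12) = 30.00°.
cos θ_z = sin φ sin δ + cos φ cos δ cos H = (0.1702)(0.2773) + (0.9854)(0.9608)(0.8660) = 0.8671.
θ_z = arccos(0.8671) = 29.88°.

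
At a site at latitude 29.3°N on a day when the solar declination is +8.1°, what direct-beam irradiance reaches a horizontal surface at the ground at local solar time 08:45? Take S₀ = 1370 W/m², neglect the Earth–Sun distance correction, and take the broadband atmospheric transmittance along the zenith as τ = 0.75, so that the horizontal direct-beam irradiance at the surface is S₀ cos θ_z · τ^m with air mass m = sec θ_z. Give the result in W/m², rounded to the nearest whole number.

557 W/m²

Hour angle H = 15° × (8.75 − 12) = -48.75°.
cos θ_z = sin φ sin δ + cos φ cos δ cos H = (0.4894)(0.1409) + (0.8721)(0.9900)(0.6593) = 0.6382.
Air mass m = 1/cos θ_z = 1/0.6382 = 1.567; τ^m = 0.75^1.567 = 0.6371.
Surface direct beam = 1370 × 0.6382 × 0.6371 = 557.04 W/m².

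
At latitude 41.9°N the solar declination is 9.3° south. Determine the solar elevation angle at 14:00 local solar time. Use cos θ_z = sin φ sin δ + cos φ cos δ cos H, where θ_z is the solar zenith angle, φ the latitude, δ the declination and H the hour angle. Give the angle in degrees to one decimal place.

Hour angle H = 15° × (14 − 12) = 30.00°.
With φ = 41.9°, δ = -9.3°, H = 30.00°: sin φ sin δ = -0.1079, cos φ cos δ cos H = 0.6361, so cos θ_z = 0.5282.
θ_z = arccos(0.5282) = 58.12°, so the elevation is 90° − 58.12° = 31.88°.

31.9°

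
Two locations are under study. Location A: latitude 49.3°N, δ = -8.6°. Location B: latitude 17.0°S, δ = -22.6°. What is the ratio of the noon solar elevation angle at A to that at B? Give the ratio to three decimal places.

A: 90° − |49.3 − (-8.6)| = 32.10°.
B: 90° − |-17.0 − (-22.6)| = 84.40°.
Ratio A/B = 32.1000 / 84.4000 = 0.3803.

0.380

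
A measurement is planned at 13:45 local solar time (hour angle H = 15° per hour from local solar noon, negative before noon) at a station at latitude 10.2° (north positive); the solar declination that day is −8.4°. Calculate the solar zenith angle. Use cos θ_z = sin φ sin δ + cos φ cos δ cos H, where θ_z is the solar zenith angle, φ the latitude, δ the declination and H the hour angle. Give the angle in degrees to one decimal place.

32.1°

Hour angle H = 15° × (13.75 − 12) = 26.25°.
cos θ_z = sin φ sin δ + cos φ cos δ cos H = (0.1771)(-0.1461) + (0.9842)(0.9893)(0.8969) = 0.8474.
θ_z = arccos(0.8474) = 32.07°.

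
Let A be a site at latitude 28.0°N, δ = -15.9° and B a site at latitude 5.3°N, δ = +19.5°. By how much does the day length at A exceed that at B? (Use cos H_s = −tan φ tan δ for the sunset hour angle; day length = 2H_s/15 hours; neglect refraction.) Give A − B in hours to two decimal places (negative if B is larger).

A: H_s = arccos(−tan 28.0° · tan -15.9°) = 81.29°, so 2H_s/15 = 10.8387 h.
B: H_s = arccos(−tan 5.3° · tan 19.5°) = 91.88°, so 2H_s/15 = 12.2507 h.
A − B = 10.8387 − 12.2507 = -1.4120 h.

-1.41 h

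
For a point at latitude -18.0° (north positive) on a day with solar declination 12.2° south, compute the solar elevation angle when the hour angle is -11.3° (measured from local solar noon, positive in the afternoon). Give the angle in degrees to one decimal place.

With φ = -18.0°, δ = -12.2°, H = -11.30°: sin φ sin δ = 0.0653, cos φ cos δ cos H = 0.9116, so cos θ_z = 0.9769.
θ_z = arccos(0.9769) = 12.34°, so the elevation is 90° − 12.34° = 77.66°.

77.7°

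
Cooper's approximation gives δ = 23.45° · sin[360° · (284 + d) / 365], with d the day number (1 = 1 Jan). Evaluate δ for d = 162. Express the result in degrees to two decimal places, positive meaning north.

+23.09°

360 × (284 + 162) / 365 = 439.890°; sin(439.890°) = 0.9845.
δ = 23.45 × 0.9845 = 23.087° ≈ +23.09°.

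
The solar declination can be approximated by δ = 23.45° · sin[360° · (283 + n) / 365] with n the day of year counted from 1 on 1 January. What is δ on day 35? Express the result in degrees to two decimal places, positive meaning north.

-16.97°

360 × (283 + 35) / 365 = 313.644°; sin(313.644°) = -0.7236.
δ = 23.45 × -0.7236 = -16.968° ≈ -16.97°.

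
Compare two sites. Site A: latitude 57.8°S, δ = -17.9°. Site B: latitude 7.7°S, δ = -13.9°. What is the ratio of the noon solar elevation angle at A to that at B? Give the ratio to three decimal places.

A: 90° − |-57.8 − (-17.9)| = 50.10°.
B: 90° − |-7.7 − (-13.9)| = 83.80°.
Ratio A/B = 50.1000 / 83.8000 = 0.5979.

0.598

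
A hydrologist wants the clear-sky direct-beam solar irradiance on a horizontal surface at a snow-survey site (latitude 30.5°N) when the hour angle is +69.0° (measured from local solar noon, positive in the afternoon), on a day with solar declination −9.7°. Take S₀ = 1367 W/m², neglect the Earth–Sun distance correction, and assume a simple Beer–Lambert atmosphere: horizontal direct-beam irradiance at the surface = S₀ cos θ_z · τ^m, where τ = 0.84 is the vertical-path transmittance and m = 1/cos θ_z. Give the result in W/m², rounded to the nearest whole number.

cos θ_z = sin φ sin δ + cos φ cos δ cos H = (0.5075)(-0.1685) + (0.8616)(0.9857)(0.3584) = 0.2189.
Air mass m = 1/cos θ_z = 1/0.2189 = 4.568; τ^m = 0.84^4.568 = 0.4509.
Surface direct beam = 1367 × 0.2189 × 0.4509 = 134.93 W/m².

135 W/m²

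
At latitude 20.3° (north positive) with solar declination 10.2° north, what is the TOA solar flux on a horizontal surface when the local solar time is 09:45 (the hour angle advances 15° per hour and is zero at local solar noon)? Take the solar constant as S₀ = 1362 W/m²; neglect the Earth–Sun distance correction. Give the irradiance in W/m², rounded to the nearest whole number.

Hour angle H = 15° × (9.75 − 12) = -33.75°.
cos θ_z = sin φ sin δ + cos φ cos δ cos H = (0.3469)(0.1771) + (0.9379)(0.9842)(0.8315) = 0.8290.
Top-of-atmosphere irradiance = S₀ cos θ_z = 1362 × 0.8290 = 1129.10 W/m².

1129 W/m²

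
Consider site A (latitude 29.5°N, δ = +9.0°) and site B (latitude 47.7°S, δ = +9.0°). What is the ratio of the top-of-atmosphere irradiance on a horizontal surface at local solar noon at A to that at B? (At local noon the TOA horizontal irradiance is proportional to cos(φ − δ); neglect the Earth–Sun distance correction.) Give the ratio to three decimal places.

1.706

A: cos θ_z = cos(29.5° − (9.0°)) = 0.9367.
B: cos θ_z = cos(-47.7° − (9.0°)) = 0.5490.
Ratio A/B = 0.9367 / 0.5490 = 1.7062.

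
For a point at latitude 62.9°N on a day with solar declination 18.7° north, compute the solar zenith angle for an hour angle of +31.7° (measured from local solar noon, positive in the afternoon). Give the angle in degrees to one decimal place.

49.3°

cos θ_z = sin(62.9°) sin(18.7°) + cos(62.9°) cos(18.7°) cos(31.70°) = 0.2854 + 0.3671 = 0.6525.
θ_z = arccos(0.6525) = 49.27°.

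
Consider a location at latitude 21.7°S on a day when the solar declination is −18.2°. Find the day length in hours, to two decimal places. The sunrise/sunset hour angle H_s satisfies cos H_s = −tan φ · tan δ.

13.00 hours

The sunset hour angle satisfies cos H_s = −tan φ tan δ = -0.1308, giving H_s = 97.52°.
Day length = 2 H_s / 15° h⁻¹ = 195.04° / 15 = 13.003 h.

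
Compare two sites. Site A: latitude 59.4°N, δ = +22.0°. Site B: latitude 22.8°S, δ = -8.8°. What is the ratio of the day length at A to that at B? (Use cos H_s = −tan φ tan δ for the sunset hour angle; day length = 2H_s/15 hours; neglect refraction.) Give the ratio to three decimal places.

A: H_s = arccos(−tan 59.4° · tan 22.0°) = 133.09°, so 2H_s/15 = 17.7453 h.
B: H_s = arccos(−tan -22.8° · tan -8.8°) = 93.73°, so 2H_s/15 = 12.4973 h.
Ratio A/B = 17.7453 / 12.4973 = 1.4199.

1.420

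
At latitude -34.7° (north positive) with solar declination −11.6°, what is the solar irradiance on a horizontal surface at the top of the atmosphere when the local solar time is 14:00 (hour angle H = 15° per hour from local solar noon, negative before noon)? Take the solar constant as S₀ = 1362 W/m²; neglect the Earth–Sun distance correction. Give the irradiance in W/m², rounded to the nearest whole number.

1106 W/m²

Hour angle H = 15° × (14 − 12) = 30.00°.
cos θ_z = sin φ sin δ + cos φ cos δ cos H = (-0.5693)(-0.2011) + (0.8221)(0.9796)(0.8660) = 0.8119.
Top-of-atmosphere irradiance = S₀ cos θ_z = 1362 × 0.8119 = 1105.81 W/m².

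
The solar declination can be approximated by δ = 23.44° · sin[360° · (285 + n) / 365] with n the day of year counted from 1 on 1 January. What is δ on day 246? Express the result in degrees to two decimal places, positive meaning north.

+6.57°

360 × (285 + 246) / 365 = 523.726°; sin(523.726°) = 0.2802.
δ = 23.44 × 0.2802 = 6.568° ≈ +6.57°.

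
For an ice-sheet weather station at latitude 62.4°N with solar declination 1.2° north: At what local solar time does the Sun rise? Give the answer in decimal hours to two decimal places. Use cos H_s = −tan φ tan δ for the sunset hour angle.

5.85 h

The sunset hour angle satisfies cos H_s = −tan φ tan δ = -0.0401, giving H_s = 92.30°.
Sunrise is at 12 − H_s/15 = 12 − 6.153 = 5.847 h local solar time.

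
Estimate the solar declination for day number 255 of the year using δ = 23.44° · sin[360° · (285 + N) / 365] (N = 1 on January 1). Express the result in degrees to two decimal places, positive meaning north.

+3.02°

360 × (285 + 255) / 365 = 532.603°; sin(532.603°) = 0.1287.
δ = 23.44 × 0.1287 = 3.017° ≈ +3.02°.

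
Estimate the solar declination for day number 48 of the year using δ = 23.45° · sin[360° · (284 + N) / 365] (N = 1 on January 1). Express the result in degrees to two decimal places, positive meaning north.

360 × (284 + 48) / 365 = 327.452°; sin(327.452°) = -0.5380.
δ = 23.45 × -0.5380 = -12.616° ≈ -12.62°.

-12.62°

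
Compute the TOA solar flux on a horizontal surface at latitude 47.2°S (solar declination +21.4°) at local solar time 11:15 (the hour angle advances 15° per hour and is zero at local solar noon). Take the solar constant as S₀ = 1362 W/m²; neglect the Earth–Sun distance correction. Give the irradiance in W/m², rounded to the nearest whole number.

480 W/m²

Hour angle H = 15° × (11.25 − 12) = -11.25°.
cos θ_z = sin φ sin δ + cos φ cos δ cos H = (-0.7337)(0.3649) + (0.6794)(0.9311)(0.9808) = 0.3527.
Top-of-atmosphere irradiance = S₀ cos θ_z = 1362 × 0.3527 = 480.38 W/m².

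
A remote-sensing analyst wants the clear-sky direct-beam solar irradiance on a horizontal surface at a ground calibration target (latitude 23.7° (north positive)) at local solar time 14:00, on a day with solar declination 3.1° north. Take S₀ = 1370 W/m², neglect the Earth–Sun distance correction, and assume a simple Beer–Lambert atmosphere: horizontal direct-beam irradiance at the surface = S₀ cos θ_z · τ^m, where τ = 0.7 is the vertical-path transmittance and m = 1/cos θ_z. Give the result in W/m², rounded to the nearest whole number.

719 W/m²

Hour angle H = 15° × (14 − 12) = 30.00°.
With φ = 23.7°, δ = 3.1°, H = 30.00°: sin φ sin δ = 0.0217, cos φ cos δ cos H = 0.7918, so cos θ_z = 0.8135.
Air mass m = 1/cos θ_z = 1/0.8135 = 1.229; τ^m = 0.7^1.229 = 0.6451.
Surface direct beam = 1370 × 0.8135 × 0.6451 = 718.96 W/m².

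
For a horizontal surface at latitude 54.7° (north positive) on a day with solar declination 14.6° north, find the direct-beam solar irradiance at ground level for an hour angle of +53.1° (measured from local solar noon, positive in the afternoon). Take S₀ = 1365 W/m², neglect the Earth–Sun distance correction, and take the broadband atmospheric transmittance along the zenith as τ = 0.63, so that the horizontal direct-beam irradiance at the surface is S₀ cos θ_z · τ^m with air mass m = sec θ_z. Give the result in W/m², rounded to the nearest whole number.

cos θ_z = sin φ sin δ + cos φ cos δ cos H = (0.8161)(0.2521) + (0.5779)(0.9677)(0.6004) = 0.5415.
Air mass m = 1/cos θ_z = 1/0.5415 = 1.847; τ^m = 0.63^1.847 = 0.4260.
Surface direct beam = 1365 × 0.5415 × 0.4260 = 314.88 W/m².

315 W/m²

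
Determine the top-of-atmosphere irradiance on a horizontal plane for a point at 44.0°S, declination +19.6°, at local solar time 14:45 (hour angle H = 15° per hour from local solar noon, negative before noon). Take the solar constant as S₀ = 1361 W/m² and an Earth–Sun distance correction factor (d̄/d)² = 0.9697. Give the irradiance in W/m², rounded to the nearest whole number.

Hour angle H = 15° × (14.75 − 12) = 41.25°.
cos θ_z = sin(-44.0°) sin(19.6°) + cos(-44.0°) cos(19.6°) cos(41.25°) = -0.2330 + 0.5095 = 0.2765.
Top-of-atmosphere irradiance = S₀ (d̄/d)² cos θ_z = 1361 × 0.9697 × 0.2765 = 364.91 W/m².

365 W/m²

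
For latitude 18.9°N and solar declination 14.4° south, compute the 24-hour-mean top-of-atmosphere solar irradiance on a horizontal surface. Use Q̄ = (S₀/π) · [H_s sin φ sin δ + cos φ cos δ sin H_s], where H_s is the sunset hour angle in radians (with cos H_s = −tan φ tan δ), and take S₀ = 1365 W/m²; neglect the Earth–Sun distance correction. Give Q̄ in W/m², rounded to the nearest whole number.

−tan φ tan δ = −(0.3424)(-0.2568) = 0.0879; H_s = arccos(0.0879) = 84.96°. In radians, H_s = 1.4828.
H_s sin φ sin δ = 1.4828 × 0.3239 × -0.2487 = -0.1194.
cos φ cos δ sin H_s = 0.9461 × 0.9686 × 0.9961 = 0.9128.
Q̄ = (1365/π) × (-0.1194 + 0.9128) = 434.49 × 0.7934 = 344.72 W/m².

345 W/m²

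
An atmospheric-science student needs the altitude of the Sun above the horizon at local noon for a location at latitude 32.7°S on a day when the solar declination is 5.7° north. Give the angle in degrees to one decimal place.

51.6°

At local solar noon the hour angle is zero, so the elevation is 90° − |φ − δ| = 90° − |-32.7° − (5.7°)| = 90° − 38.4° = 51.6°.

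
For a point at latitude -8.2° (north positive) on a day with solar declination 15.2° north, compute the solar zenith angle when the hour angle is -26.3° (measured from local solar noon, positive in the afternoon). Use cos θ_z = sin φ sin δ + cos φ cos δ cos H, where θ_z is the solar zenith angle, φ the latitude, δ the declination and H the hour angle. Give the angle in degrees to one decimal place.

With φ = -8.2°, δ = 15.2°, H = -26.30°: sin φ sin δ = -0.0374, cos φ cos δ cos H = 0.8563, so cos θ_z = 0.8189.
θ_z = arccos(0.8189) = 35.03°.

35.0°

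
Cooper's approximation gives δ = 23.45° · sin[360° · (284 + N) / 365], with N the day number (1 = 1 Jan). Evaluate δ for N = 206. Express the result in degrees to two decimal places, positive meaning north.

360 × (284 + 206) / 365 = 483.288°; sin(483.288°) = 0.8359.
δ = 23.45 × 0.8359 = 19.602° ≈ +19.60°.

+19.60°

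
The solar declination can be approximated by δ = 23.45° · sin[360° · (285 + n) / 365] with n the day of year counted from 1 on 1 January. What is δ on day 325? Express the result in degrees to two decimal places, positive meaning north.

-20.64°

360 × (285 + 325) / 365 = 601.644°; sin(601.644°) = -0.8800.
δ = 23.45 × -0.8800 = -20.636° ≈ -20.64°.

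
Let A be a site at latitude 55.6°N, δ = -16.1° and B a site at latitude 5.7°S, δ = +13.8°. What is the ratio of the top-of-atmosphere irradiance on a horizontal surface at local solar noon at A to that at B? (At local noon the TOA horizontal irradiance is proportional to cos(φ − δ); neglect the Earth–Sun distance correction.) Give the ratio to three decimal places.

0.333

A: cos θ_z = cos(55.6° − (-16.1°)) = 0.3140.
B: cos θ_z = cos(-5.7° − (13.8°)) = 0.9426.
Ratio A/B = 0.3140 / 0.9426 = 0.3331.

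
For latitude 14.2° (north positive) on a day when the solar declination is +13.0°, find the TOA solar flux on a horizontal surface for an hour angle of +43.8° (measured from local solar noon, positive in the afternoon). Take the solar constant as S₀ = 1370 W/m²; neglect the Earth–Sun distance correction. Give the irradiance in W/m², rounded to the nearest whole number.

With φ = 14.2°, δ = 13.0°, H = 43.80°: sin φ sin δ = 0.0552, cos φ cos δ cos H = 0.6818, so cos θ_z = 0.7370.
Top-of-atmosphere irradiance = S₀ cos θ_z = 1370 × 0.7370 = 1009.69 W/m².

1010 W/m²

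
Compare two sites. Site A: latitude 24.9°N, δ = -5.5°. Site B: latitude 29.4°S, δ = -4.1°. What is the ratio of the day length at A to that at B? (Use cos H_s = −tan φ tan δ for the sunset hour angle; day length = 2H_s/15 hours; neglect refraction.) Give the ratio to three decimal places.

0.947

A: H_s = arccos(−tan 24.9° · tan -5.5°) = 87.44°, so 2H_s/15 = 11.6587 h.
B: H_s = arccos(−tan -29.4° · tan -4.1°) = 92.31°, so 2H_s/15 = 12.3080 h.
Ratio A/B = 11.6587 / 12.3080 = 0.9472.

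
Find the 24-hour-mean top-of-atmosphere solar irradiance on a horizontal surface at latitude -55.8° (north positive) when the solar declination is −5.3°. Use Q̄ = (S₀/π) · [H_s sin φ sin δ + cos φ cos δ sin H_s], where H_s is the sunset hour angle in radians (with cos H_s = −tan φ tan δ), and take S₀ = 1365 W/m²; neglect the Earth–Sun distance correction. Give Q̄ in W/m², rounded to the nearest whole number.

298 W/m²

−tan φ tan δ = −(-1.4715)(-0.0928) = -0.1366; H_s = arccos(-0.1366) = 97.85°. In radians, H_s = 1.7078.
H_s sin φ sin δ = 1.7078 × -0.8271 × -0.0924 = 0.1305.
cos φ cos δ sin H_s = 0.5621 × 0.9957 × 0.9906 = 0.5544.
Q̄ = (1365/π) × (0.1305 + 0.5544) = 434.49 × 0.6849 = 297.58 W/m².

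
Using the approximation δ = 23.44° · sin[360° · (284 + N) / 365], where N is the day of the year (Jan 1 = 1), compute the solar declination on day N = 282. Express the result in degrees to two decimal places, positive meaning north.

360 × (284 + 282) / 365 = 558.247°; sin(558.247°) = -0.3131.
δ = 23.44 × -0.3131 = -7.339° ≈ -7.34°.

-7.34°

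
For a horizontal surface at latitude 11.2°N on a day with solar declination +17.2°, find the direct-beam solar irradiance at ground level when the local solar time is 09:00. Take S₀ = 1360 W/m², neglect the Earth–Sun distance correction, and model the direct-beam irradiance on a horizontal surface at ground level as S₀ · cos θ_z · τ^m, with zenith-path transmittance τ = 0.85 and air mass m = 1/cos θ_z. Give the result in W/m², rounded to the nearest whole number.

Hour angle H = 15° × (9 − 12) = -45.00°.
cos θ_z = sin(11.2°) sin(17.2°) + cos(11.2°) cos(17.2°) cos(-45.00°) = 0.0574 + 0.6626 = 0.7200.
Air mass m = 1/cos θ_z = 1/0.7200 = 1.389; τ^m = 0.85^1.389 = 0.7979.
Surface direct beam = 1360 × 0.7200 × 0.7979 = 781.30 W/m².

781 W/m²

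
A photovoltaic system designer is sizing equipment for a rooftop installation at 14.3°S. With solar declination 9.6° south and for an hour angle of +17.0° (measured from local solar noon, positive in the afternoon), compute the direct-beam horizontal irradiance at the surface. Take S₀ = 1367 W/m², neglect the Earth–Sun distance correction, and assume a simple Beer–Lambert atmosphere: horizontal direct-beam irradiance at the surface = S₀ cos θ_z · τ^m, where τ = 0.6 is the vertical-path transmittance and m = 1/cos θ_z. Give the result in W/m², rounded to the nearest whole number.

765 W/m²

With φ = -14.3°, δ = -9.6°, H = 17.00°: sin φ sin δ = 0.0412, cos φ cos δ cos H = 0.9137, so cos θ_z = 0.9549.
Air mass m = 1/cos θ_z = 1/0.9549 = 1.047; τ^m = 0.6^1.047 = 0.5858.
Surface direct beam = 1367 × 0.9549 × 0.5858 = 764.67 W/m².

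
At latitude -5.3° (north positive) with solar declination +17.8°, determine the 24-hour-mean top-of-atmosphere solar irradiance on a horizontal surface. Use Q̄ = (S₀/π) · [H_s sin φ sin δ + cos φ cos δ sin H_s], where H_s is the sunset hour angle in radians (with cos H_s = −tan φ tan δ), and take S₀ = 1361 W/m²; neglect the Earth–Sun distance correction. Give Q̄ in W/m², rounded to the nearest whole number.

392 W/m²

The sunset hour angle satisfies cos H_s = −tan φ tan δ = 0.0298, giving H_s = 88.29°. In radians, H_s = 1.5410.
H_s sin φ sin δ = 1.5410 × -0.0924 × 0.3057 = -0.0435.
cos φ cos δ sin H_s = 0.9957 × 0.9521 × 0.9996 = 0.9476.
Q̄ = (1361/π) × (-0.0435 + 0.9476) = 433.22 × 0.9041 = 391.67 W/m².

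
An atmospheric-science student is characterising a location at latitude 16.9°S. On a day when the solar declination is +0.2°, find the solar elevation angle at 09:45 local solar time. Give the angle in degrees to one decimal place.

52.6°

Hour angle H = 15° × (9.75 − 12) = -33.75°.
cos θ_z = sin(-16.9°) sin(0.2°) + cos(-16.9°) cos(0.2°) cos(-33.75°) = -0.0010 + 0.7956 = 0.7946.
θ_z = arccos(0.7946) = 37.38°, so the elevation is 90° − 37.38° = 52.62°.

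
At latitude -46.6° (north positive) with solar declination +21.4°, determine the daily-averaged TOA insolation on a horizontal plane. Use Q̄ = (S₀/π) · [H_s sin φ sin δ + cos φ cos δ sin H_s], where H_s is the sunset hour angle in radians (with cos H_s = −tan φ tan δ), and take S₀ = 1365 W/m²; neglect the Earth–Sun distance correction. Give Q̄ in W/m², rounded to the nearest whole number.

−tan φ tan δ = −(-1.0575)(0.3919) = 0.4144; H_s = arccos(0.4144) = 65.52°. In radians, H_s = 1.1435.
H_s sin φ sin δ = 1.1435 × -0.7266 × 0.3649 = -0.3032.
cos φ cos δ sin H_s = 0.6871 × 0.9311 × 0.9101 = 0.5822.
Q̄ = (1365/π) × (-0.3032 + 0.5822) = 434.49 × 0.2790 = 121.22 W/m².

121 W/m²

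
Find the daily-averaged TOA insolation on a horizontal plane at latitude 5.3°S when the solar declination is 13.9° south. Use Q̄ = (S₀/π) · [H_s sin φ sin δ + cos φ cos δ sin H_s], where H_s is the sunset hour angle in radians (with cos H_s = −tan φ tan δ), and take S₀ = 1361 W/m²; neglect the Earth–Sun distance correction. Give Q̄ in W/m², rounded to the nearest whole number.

434 W/m²

The sunset hour angle satisfies cos H_s = −tan φ tan δ = -0.0230, giving H_s = 91.32°. In radians, H_s = 1.5938.
H_s sin φ sin δ = 1.5938 × -0.0924 × -0.2402 = 0.0354.
cos φ cos δ sin H_s = 0.9957 × 0.9707 × 0.9997 = 0.9662.
Q̄ = (1361/π) × (0.0354 + 0.9662) = 433.22 × 1.0016 = 433.91 W/m².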